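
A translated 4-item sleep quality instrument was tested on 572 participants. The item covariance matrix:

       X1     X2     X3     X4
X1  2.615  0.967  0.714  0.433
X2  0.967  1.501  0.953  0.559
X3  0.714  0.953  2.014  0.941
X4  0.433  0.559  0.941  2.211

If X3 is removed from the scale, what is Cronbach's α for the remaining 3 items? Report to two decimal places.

Cronbach's α = 0.57

Remaining items: X1, X2, X4 (k = 3).
Σσ²ᵢ = 2.615 + 1.501 + 2.211 = 6.327
Var(T) = 6.327 + 2 × 1.959 = 10.245
α (item deleted) = (3/2)·(1 − 6.327/10.245) = 0.57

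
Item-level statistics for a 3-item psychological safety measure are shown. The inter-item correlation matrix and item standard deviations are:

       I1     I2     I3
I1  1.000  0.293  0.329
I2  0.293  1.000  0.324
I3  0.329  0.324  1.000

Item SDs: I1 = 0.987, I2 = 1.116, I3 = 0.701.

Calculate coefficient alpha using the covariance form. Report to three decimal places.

α = 0.558

Σσ²ᵢ = 0.987² + 1.116² + 0.701² = 2.7110
Covariances σ_ij = r_ij · s_i · s_j:
  σ(I1,I2) = 0.293 × 0.987 × 1.116 = 0.3227
  σ(I1,I3) = 0.329 × 0.987 × 0.701 = 0.2276
  σ(I2,I3) = 0.324 × 1.116 × 0.701 = 0.2535
σ²_T = Σσ²ᵢ + 2·Σσ_ij = 2.7110 + 2 × 0.8038 = 4.3186
α = (3/2)·(1 − 2.7110/4.3186) = 0.558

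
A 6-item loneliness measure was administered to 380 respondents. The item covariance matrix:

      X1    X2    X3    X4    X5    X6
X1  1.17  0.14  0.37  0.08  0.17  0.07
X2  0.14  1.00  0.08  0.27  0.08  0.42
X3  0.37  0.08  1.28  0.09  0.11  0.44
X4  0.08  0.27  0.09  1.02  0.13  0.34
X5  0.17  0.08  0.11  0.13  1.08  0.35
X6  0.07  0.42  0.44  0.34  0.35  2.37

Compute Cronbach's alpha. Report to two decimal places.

Cronbach's alpha = 0.53

Σσ²ᵢ = 1.17 + 1.00 + 1.28 + 1.02 + 1.08 + 2.37 = 7.92
Σ_{i<j} σ_ij = 3.14
total variance = 7.92 + 2 × 3.14 = 14.20
α = (k/(k−1))·(1 − Σσ²ᵢ/total variance) = (6/5)·(1 − 7.92/14.20) = 0.53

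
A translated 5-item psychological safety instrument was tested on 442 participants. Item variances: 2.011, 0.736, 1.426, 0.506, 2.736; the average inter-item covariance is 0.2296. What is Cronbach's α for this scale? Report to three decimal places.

ΣVar(i) = 2.011 + 0.736 + 1.426 + 0.506 + 2.736 = 7.415
Sum of the 10 distinct covariances = 10 × 0.2296 = 2.2960
σ²_T = ΣVar(i) + 2·Σcov = 7.415 + 2 × 2.2960 = 12.0070
α = (5/4)·(1 − 7.415/12.0070) = 0.478

α = 0.478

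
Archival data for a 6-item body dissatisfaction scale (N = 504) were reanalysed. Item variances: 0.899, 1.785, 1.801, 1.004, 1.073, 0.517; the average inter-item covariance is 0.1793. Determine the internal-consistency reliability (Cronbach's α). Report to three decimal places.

α = 0.518

sum of item variances = 0.899 + 1.785 + 1.801 + 1.004 + 1.073 + 0.517 = 7.079
Sum of the 15 distinct covariances = 15 × 0.1793 = 2.6895
σ²_total = sum of item variances + 2·Σcov = 7.079 + 2 × 2.6895 = 12.4580
α = (6/5)·(1 − 7.079/12.4580) = 0.518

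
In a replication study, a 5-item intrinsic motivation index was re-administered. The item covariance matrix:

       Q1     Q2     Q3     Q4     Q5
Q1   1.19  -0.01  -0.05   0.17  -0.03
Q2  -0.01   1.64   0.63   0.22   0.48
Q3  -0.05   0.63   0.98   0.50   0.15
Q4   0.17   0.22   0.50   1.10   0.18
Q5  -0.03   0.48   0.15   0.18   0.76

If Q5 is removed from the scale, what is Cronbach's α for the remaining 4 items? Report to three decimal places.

α = 0.497

Remaining items: Q1, Q2, Q3, Q4 (k = 4).
Σσ²ᵢ = 1.19 + 1.64 + 0.98 + 1.10 = 4.91
total variance = 4.91 + 2 × 1.46 = 7.83
α (item deleted) = (4/3)·(1 − 4.91/7.83) = 0.497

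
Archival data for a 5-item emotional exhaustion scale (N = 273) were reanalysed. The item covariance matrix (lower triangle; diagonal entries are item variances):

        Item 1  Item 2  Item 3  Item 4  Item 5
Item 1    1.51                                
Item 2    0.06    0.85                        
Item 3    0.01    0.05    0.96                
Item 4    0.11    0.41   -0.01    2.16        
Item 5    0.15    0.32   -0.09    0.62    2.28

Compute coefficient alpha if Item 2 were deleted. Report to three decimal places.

α = 0.248

Remaining items: Item 1, Item 3, Item 4, Item 5 (k = 4).
Σσ²ᵢ = 1.51 + 0.96 + 2.16 + 2.28 = 6.91
total variance = 6.91 + 2 × 0.79 = 8.49
α (item deleted) = (4/3)·(1 − 6.91/8.49) = 0.248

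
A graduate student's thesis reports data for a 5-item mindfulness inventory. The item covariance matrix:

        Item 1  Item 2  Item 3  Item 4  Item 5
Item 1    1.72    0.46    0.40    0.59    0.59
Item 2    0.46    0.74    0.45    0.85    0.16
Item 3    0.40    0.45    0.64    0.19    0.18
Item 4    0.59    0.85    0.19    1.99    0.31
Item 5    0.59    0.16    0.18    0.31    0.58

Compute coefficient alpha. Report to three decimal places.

α = 0.745

ΣVar(i) = 1.72 + 0.74 + 0.64 + 1.99 + 0.58 = 5.67
Sum of the distinct covariances = 4.18
Var(T) = 5.67 + 2 × 4.18 = 14.03
α = (k/(k−1))·(1 − ΣVar(i)/Var(T)) = (5/4)·(1 − 5.67/14.03) = 0.745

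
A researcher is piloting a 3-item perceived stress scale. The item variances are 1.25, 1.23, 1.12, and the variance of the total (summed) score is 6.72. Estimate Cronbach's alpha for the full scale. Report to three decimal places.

α = 0.696

Σσ²ᵢ = 1.25 + 1.23 + 1.12 = 3.60
α = (k/(k−1))·(1 − Σσ²ᵢ/σ²_T) = (3/2)·(1 − 3.60/6.72) = 0.696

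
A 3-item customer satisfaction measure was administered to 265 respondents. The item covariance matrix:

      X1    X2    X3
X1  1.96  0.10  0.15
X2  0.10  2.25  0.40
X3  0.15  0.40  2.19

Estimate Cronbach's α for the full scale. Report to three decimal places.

Σσ²ᵢ = 1.96 + 2.25 + 2.19 = 6.40
Sum of off-diagonal covariances = 0.65
total variance = 6.40 + 2 × 0.65 = 7.70
α = (k/(k−1))·(1 − Σσ²ᵢ/total variance) = (3/2)·(1 − 6.40/7.70) = 0.253

α = 0.253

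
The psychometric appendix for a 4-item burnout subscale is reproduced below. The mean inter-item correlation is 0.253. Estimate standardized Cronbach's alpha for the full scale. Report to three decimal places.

Standardized α = k·r̄ / (1 + (k−1)·r̄) = 4 × 0.253 / (1 + 3 × 0.253)
  = 1.0120 / 1.7590 = 0.575

α = 0.575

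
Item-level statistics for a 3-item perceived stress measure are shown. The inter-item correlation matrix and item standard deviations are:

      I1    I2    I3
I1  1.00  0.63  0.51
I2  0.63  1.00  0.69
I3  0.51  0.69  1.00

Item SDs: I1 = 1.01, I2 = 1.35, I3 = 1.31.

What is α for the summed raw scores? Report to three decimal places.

α = 0.821

Σσ²ᵢ = 1.01² + 1.35² + 1.31² = 4.5587
Covariances σ_ij = r_ij · s_i · s_j:
  σ(I1,I2) = 0.63 × 1.01 × 1.35 = 0.8590
  σ(I1,I3) = 0.51 × 1.01 × 1.31 = 0.6748
  σ(I2,I3) = 0.69 × 1.35 × 1.31 = 1.2203
σ²_T = Σσ²ᵢ + 2·Σσ_ij = 4.5587 + 2 × 2.7541 = 10.0669
α = (3/2)·(1 − 4.5587/10.0669) = 0.821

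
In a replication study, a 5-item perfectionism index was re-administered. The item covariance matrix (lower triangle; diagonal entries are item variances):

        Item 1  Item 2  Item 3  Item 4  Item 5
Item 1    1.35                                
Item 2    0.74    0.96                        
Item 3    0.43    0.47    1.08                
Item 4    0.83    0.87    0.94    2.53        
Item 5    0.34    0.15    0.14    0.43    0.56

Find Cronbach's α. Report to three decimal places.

ΣVar(i) = 1.35 + 0.96 + 1.08 + 2.53 + 0.56 = 6.48
Sum of off-diagonal covariances = 5.34
Var(T) = 6.48 + 2 × 5.34 = 17.16
α = (k/(k−1))·(1 − ΣVar(i)/Var(T)) = (5/4)·(1 − 6.48/17.16) = 0.778

α = 0.778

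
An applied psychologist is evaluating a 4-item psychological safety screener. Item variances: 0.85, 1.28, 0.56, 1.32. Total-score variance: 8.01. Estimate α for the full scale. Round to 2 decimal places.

α = 0.67

ΣVar(i) = 0.85 + 1.28 + 0.56 + 1.32 = 4.01
α = (k/(k−1))·(1 − ΣVar(i)/σ²_T) = (4/3)·(1 − 4.01/8.01) = 0.67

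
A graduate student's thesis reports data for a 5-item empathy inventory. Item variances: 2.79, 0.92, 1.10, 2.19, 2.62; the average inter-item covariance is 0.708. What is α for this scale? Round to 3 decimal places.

α = 0.744

ΣVar(i) = 2.79 + 0.92 + 1.10 + 2.19 + 2.62 = 9.62
Sum of the 10 distinct covariances = 10 × 0.708 = 7.080
σ²_total = ΣVar(i) + 2·Σcov = 9.62 + 2 × 7.080 = 23.780
α = (5/4)·(1 − 9.62/23.780) = 0.744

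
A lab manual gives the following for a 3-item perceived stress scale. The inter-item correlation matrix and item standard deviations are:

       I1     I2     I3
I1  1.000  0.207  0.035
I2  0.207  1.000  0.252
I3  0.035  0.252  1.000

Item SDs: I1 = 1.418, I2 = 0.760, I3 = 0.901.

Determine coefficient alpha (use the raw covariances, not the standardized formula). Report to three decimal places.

α = 0.309

Σσ²ᵢ = 1.418² + 0.760² + 0.901² = 3.4001
Covariances σ_ij = r_ij · s_i · s_j:
  σ(I1,I2) = 0.207 × 1.418 × 0.760 = 0.2231
  σ(I1,I3) = 0.035 × 1.418 × 0.901 = 0.0447
  σ(I2,I3) = 0.252 × 0.760 × 0.901 = 0.1726
σ²_T = Σσ²ᵢ + 2·Σσ_ij = 3.4001 + 2 × 0.4404 = 4.2809
α = (3/2)·(1 − 3.4001/4.2809) = 0.309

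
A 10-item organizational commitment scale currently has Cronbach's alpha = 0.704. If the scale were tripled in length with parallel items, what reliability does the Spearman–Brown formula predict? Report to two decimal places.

Length factor m = 3
α' = m·α / (1 + (m−1)·α)
   = 3 × 0.704 / (1 + (3 − 1) × 0.704)
   = 2.1120 / 2.4080 = 0.88

predicted reliability = 0.88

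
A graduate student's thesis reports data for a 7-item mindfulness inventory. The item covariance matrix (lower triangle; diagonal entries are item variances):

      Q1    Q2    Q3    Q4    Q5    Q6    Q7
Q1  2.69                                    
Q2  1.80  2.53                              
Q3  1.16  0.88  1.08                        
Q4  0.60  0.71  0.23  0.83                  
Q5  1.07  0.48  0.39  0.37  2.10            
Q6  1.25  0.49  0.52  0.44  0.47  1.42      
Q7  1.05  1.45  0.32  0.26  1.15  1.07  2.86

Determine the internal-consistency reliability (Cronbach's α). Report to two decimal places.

Cronbach's α = 0.82

Σσ²ᵢ = 2.69 + 2.53 + 1.08 + 0.83 + 2.10 + 1.42 + 2.86 = 13.51
Sum of the distinct covariances = 16.16
Var(T) = 13.51 + 2 × 16.16 = 45.83
α = (k/(k−1))·(1 − Σσ²ᵢ/Var(T)) = (7/6)·(1 − 13.51/45.83) = 0.82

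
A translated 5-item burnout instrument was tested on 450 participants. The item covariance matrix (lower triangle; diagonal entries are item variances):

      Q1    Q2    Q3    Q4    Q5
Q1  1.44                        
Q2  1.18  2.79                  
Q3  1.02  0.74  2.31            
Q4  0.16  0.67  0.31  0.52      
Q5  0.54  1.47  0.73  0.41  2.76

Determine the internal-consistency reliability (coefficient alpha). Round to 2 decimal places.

Σσ²ᵢ = 1.44 + 2.79 + 2.31 + 0.52 + 2.76 = 9.82
Sum of off-diagonal covariances = 7.23
σ²_total = 9.82 + 2 × 7.23 = 24.28
α = (k/(k−1))·(1 − Σσ²ᵢ/σ²_total) = (5/4)·(1 − 9.82/24.28) = 0.74

α = 0.74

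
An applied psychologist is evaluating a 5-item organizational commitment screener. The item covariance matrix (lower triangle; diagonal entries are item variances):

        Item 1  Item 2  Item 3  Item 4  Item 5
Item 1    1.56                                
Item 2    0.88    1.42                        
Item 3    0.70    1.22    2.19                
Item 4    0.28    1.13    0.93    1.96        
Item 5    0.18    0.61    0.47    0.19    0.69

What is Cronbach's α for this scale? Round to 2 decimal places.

α = 0.78

Σσ²ᵢ = 1.56 + 1.42 + 2.19 + 1.96 + 0.69 = 7.82
Σ_{i<j} σ_ij = 6.59
σ²_T = 7.82 + 2 × 6.59 = 21.00
α = (k/(k−1))·(1 − Σσ²ᵢ/σ²_T) = (5/4)·(1 − 7.82/21.00) = 0.78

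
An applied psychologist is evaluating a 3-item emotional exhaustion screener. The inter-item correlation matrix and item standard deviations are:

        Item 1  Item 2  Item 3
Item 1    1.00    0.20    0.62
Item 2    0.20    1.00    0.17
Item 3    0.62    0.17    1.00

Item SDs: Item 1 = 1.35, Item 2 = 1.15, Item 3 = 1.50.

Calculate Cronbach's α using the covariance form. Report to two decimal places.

Σσ²ᵢ = 1.35² + 1.15² + 1.50² = 5.3950
Covariances σ_ij = r_ij · s_i · s_j:
  σ(Item 1,Item 2) = 0.20 × 1.35 × 1.15 = 0.3105
  σ(Item 1,Item 3) = 0.62 × 1.35 × 1.50 = 1.2555
  σ(Item 2,Item 3) = 0.17 × 1.15 × 1.50 = 0.2933
σ²_T = Σσ²ᵢ + 2·Σσ_ij = 5.3950 + 2 × 1.8593 = 9.1136
α = (3/2)·(1 − 5.3950/9.1136) = 0.61

Cronbach's α = 0.61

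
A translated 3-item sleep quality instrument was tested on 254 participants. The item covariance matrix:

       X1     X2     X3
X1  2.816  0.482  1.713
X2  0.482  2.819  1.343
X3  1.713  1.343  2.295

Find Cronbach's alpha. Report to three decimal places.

sum of item variances = 2.816 + 2.819 + 2.295 = 7.930
Sum of the distinct covariances = 3.538
σ²_T = 7.930 + 2 × 3.538 = 15.006
α = (k/(k−1))·(1 − sum of item variances/σ²_T) = (3/2)·(1 − 7.930/15.006) = 0.707

α = 0.707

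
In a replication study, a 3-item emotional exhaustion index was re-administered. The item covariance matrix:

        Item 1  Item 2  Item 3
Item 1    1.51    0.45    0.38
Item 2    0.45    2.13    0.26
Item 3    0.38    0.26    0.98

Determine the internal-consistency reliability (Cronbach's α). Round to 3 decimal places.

Σσᵢ² = 1.51 + 2.13 + 0.98 = 4.62
Sum of off-diagonal covariances = 1.09
σ²_total = 4.62 + 2 × 1.09 = 6.80
α = (k/(k−1))·(1 − Σσᵢ²/σ²_total) = (3/2)·(1 − 4.62/6.80) = 0.481

Cronbach's α = 0.481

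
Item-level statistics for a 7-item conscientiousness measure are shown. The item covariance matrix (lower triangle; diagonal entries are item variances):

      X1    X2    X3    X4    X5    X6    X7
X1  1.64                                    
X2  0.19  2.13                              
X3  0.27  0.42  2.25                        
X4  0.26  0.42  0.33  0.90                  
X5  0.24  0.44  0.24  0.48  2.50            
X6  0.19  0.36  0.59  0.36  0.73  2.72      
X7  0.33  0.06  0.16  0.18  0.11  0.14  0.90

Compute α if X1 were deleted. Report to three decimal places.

Remaining items: X2, X3, X4, X5, X6, X7 (k = 6).
Σσᵢ² = 2.13 + 2.25 + 0.90 + 2.50 + 2.72 + 0.90 = 11.40
Var(T) = 11.40 + 2 × 5.02 = 21.44
α (item deleted) = (6/5)·(1 − 11.40/21.44) = 0.562

α = 0.562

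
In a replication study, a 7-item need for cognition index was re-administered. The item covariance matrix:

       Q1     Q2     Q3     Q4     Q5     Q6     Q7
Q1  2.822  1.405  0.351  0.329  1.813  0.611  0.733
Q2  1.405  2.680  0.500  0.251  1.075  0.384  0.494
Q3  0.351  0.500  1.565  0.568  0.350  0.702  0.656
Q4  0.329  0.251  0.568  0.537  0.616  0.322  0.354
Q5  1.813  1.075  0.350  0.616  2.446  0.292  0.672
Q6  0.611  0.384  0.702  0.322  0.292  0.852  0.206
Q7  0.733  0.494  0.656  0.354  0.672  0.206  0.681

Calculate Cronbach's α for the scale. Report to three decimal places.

sum of item variances = 2.822 + 2.680 + 1.565 + 0.537 + 2.446 + 0.852 + 0.681 = 11.583
Sum of the distinct covariances = 12.684
Var(T) = 11.583 + 2 × 12.684 = 36.951
α = (k/(k−1))·(1 − sum of item variances/Var(T)) = (7/6)·(1 − 11.583/36.951) = 0.801

α = 0.801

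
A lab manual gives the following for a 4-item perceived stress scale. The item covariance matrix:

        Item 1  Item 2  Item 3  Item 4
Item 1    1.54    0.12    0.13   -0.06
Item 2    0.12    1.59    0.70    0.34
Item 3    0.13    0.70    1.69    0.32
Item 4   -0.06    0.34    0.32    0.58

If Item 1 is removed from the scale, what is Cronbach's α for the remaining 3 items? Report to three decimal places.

α = 0.620

Remaining items: Item 2, Item 3, Item 4 (k = 3).
ΣVar(i) = 1.59 + 1.69 + 0.58 = 3.86
total variance = 3.86 + 2 × 1.36 = 6.58
α (item deleted) = (3/2)·(1 − 3.86/6.58) = 0.620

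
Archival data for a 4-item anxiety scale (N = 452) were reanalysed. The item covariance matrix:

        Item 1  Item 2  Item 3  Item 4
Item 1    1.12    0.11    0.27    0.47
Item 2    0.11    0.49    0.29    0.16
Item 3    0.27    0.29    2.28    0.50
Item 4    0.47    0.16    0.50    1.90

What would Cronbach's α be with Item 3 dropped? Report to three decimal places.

Cronbach's α = 0.445

Remaining items: Item 1, Item 2, Item 4 (k = 3).
sum of item variances = 1.12 + 0.49 + 1.90 = 3.51
Var(T) = 3.51 + 2 × 0.74 = 4.99
α (item deleted) = (3/2)·(1 − 3.51/4.99) = 0.445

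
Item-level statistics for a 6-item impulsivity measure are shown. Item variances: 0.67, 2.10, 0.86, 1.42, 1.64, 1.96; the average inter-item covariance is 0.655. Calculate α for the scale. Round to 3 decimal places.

α = 0.833

Σσ²ᵢ = 0.67 + 2.10 + 0.86 + 1.42 + 1.64 + 1.96 = 8.65
Sum of the 15 distinct covariances = 15 × 0.655 = 9.825
σ²_T = Σσ²ᵢ + 2·Σcov = 8.65 + 2 × 9.825 = 28.300
α = (6/5)·(1 − 8.65/28.300) = 0.833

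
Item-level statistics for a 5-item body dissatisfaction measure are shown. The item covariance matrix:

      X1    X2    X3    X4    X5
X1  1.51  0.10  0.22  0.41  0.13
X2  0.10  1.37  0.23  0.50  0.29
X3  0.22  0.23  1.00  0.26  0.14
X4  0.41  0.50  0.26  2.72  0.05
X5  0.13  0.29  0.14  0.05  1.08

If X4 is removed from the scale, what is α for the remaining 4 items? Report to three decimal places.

Remaining items: X1, X2, X3, X5 (k = 4).
Σσᵢ² = 1.51 + 1.37 + 1.00 + 1.08 = 4.96
Var(T) = 4.96 + 2 × 1.11 = 7.18
α (item deleted) = (4/3)·(1 − 4.96/7.18) = 0.412

α = 0.412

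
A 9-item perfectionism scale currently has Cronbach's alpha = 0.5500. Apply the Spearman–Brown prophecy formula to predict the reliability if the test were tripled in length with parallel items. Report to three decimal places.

predicted reliability = 0.786

Length factor m = 3
α' = m·α / (1 + (m−1)·α)
   = 3 × 0.5500 / (1 + (3 − 1) × 0.5500)
   = 1.6500 / 2.1000 = 0.786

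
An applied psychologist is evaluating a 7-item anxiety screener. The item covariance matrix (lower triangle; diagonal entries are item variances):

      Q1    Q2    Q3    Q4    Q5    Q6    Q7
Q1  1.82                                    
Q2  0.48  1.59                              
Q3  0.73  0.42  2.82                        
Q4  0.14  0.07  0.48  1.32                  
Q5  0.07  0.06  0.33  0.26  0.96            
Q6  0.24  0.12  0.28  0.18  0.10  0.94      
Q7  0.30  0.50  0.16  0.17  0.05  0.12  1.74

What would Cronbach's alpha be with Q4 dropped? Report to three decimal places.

Cronbach's alpha = 0.534

Remaining items: Q1, Q2, Q3, Q5, Q6, Q7 (k = 6).
Σσ²ᵢ = 1.82 + 1.59 + 2.82 + 0.96 + 0.94 + 1.74 = 9.87
total variance = 9.87 + 2 × 3.96 = 17.79
α (item deleted) = (6/5)·(1 − 9.87/17.79) = 0.534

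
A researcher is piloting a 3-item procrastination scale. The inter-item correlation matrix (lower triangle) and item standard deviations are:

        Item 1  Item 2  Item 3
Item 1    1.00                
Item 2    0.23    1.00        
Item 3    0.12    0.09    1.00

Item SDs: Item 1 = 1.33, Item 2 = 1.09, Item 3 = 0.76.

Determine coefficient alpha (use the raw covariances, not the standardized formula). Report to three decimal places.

Σσ²ᵢ = 1.33² + 1.09² + 0.76² = 3.5346
Covariances σ_ij = r_ij · s_i · s_j:
  σ(Item 1,Item 2) = 0.23 × 1.33 × 1.09 = 0.3334
  σ(Item 1,Item 3) = 0.12 × 1.33 × 0.76 = 0.1213
  σ(Item 2,Item 3) = 0.09 × 1.09 × 0.76 = 0.0746
σ²_T = Σσ²ᵢ + 2·Σσ_ij = 3.5346 + 2 × 0.5293 = 4.5932
α = (3/2)·(1 − 3.5346/4.5932) = 0.346

coefficient alpha = 0.346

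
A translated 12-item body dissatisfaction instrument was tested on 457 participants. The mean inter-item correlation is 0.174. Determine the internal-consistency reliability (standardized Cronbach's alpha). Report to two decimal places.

Standardized α = k·r̄ / (1 + (k−1)·r̄) = 12 × 0.174 / (1 + 11 × 0.174)
  = 2.0880 / 2.9140 = 0.72

standardized Cronbach's alpha = 0.72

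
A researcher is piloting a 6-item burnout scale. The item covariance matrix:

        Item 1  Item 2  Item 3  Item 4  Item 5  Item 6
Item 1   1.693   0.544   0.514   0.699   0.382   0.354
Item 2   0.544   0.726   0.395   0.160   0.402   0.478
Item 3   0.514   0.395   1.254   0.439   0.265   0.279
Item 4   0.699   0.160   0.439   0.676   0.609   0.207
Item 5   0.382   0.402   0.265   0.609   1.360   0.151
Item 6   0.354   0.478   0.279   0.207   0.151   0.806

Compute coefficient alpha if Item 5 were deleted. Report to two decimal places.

α = 0.77

Remaining items: Item 1, Item 2, Item 3, Item 4, Item 6 (k = 5).
Σσ²ᵢ = 1.693 + 0.726 + 1.254 + 0.676 + 0.806 = 5.155
σ²_total = 5.155 + 2 × 4.069 = 13.293
α (item deleted) = (5/4)·(1 − 5.155/13.293) = 0.77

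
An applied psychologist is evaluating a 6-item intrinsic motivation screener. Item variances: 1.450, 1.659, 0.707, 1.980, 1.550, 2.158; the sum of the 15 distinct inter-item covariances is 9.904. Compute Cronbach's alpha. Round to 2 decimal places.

ΣVar(i) = 1.450 + 1.659 + 0.707 + 1.980 + 1.550 + 2.158 = 9.504
Sum of distinct covariances = 9.904
σ²_total = ΣVar(i) + 2·Σcov = 9.504 + 2 × 9.904 = 29.312
α = (6/5)·(1 − 9.504/29.312) = 0.81

α = 0.81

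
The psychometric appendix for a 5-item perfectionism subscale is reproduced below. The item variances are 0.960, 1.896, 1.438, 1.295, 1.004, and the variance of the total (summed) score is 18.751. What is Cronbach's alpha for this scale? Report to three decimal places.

sum of item variances = 0.960 + 1.896 + 1.438 + 1.295 + 1.004 = 6.593
α = (k/(k−1))·(1 − sum of item variances/σ²_T) = (5/4)·(1 − 6.593/18.751) = 0.810

α = 0.810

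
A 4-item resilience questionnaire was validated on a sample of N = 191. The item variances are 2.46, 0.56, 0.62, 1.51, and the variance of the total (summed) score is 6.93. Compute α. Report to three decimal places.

ΣVar(i) = 2.46 + 0.56 + 0.62 + 1.51 = 5.15
α = (k/(k−1))·(1 − ΣVar(i)/Var(T)) = (4/3)·(1 − 5.15/6.93) = 0.342

α = 0.342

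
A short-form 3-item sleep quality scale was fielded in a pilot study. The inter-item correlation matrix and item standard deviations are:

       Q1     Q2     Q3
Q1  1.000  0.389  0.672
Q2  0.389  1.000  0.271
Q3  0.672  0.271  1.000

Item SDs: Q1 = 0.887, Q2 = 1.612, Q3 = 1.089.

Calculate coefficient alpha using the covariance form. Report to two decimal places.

α = 0.64

Σσ²ᵢ = 0.887² + 1.612² + 1.089² = 4.5712
Covariances σ_ij = r_ij · s_i · s_j:
  σ(Q1,Q2) = 0.389 × 0.887 × 1.612 = 0.5562
  σ(Q1,Q3) = 0.672 × 0.887 × 1.089 = 0.6491
  σ(Q2,Q3) = 0.271 × 1.612 × 1.089 = 0.4757
σ²_T = Σσ²ᵢ + 2·Σσ_ij = 4.5712 + 2 × 1.6810 = 7.9332
α = (3/2)·(1 − 4.5712/7.9332) = 0.64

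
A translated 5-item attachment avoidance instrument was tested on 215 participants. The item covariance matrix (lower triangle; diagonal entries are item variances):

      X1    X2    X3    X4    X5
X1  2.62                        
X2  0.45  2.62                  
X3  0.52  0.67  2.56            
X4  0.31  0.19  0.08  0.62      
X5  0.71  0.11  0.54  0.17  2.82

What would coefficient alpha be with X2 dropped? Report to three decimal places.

coefficient alpha = 0.468

Remaining items: X1, X3, X4, X5 (k = 4).
ΣVar(i) = 2.62 + 2.56 + 0.62 + 2.82 = 8.62
total variance = 8.62 + 2 × 2.33 = 13.28
α (item deleted) = (4/3)·(1 − 8.62/13.28) = 0.468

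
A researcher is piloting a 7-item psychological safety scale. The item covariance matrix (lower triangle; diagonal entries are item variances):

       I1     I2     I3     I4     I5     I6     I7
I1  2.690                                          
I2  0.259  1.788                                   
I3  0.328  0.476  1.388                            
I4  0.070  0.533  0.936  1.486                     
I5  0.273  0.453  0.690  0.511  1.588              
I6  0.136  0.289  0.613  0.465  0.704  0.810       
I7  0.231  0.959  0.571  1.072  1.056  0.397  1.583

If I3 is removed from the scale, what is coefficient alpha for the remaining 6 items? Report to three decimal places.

Remaining items: I1, I2, I4, I5, I6, I7 (k = 6).
sum of item variances = 2.690 + 1.788 + 1.486 + 1.588 + 0.810 + 1.583 = 9.945
σ²_T = 9.945 + 2 × 7.408 = 24.761
α (item deleted) = (6/5)·(1 − 9.945/24.761) = 0.718

coefficient alpha = 0.718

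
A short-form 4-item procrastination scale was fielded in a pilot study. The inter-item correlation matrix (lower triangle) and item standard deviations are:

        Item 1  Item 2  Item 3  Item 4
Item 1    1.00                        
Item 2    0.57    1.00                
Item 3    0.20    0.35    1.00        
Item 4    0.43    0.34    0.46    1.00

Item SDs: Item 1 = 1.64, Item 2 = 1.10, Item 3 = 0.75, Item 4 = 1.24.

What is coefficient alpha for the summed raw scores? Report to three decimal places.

Σσ²ᵢ = 1.64² + 1.10² + 0.75² + 1.24² = 5.9997
Covariances σ_ij = r_ij · s_i · s_j:
  σ(Item 1,Item 2) = 0.57 × 1.64 × 1.10 = 1.0283
  σ(Item 1,Item 3) = 0.20 × 1.64 × 0.75 = 0.2460
  σ(Item 1,Item 4) = 0.43 × 1.64 × 1.24 = 0.8744
  σ(Item 2,Item 3) = 0.35 × 1.10 × 0.75 = 0.2888
  σ(Item 2,Item 4) = 0.34 × 1.10 × 1.24 = 0.4638
  σ(Item 3,Item 4) = 0.46 × 0.75 × 1.24 = 0.4278
σ²_T = Σσ²ᵢ + 2·Σσ_ij = 5.9997 + 2 × 3.3291 = 12.6579
α = (4/3)·(1 − 5.9997/12.6579) = 0.701

coefficient alpha = 0.701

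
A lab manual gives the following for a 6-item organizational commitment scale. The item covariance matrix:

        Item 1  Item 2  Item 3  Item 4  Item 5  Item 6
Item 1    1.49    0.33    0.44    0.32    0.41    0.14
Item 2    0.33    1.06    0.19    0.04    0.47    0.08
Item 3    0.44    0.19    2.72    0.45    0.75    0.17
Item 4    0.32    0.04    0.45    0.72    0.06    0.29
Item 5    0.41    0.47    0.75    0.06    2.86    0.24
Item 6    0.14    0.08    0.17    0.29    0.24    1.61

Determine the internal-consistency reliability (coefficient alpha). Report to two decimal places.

Σσᵢ² = 1.49 + 1.06 + 2.72 + 0.72 + 2.86 + 1.61 = 10.46
Sum of off-diagonal covariances = 4.38
σ²_total = 10.46 + 2 × 4.38 = 19.22
α = (k/(k−1))·(1 − Σσᵢ²/σ²_total) = (6/5)·(1 − 10.46/19.22) = 0.55

coefficient alpha = 0.55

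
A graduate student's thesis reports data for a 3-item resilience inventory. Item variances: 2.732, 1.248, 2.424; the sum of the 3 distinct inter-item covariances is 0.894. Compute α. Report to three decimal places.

ΣVar(i) = 2.732 + 1.248 + 2.424 = 6.404
Sum of distinct covariances = 0.894
Var(T) = ΣVar(i) + 2·Σcov = 6.404 + 2 × 0.894 = 8.192
α = (3/2)·(1 − 6.404/8.192) = 0.327

α = 0.327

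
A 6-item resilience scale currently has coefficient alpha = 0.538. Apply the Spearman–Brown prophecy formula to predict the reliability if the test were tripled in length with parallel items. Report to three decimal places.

predicted reliability = 0.777

Length factor m = 3
α' = m·α / (1 + (m−1)·α)
   = 3 × 0.538 / (1 + (3 − 1) × 0.538)
   = 1.6140 / 2.0760 = 0.777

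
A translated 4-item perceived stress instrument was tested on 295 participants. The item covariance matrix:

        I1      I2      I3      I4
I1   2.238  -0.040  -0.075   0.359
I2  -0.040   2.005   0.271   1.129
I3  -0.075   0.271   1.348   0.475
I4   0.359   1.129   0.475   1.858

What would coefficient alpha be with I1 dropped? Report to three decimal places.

coefficient alpha = 0.628

Remaining items: I2, I3, I4 (k = 3).
ΣVar(i) = 2.005 + 1.348 + 1.858 = 5.211
Var(T) = 5.211 + 2 × 1.875 = 8.961
α (item deleted) = (3/2)·(1 − 5.211/8.961) = 0.628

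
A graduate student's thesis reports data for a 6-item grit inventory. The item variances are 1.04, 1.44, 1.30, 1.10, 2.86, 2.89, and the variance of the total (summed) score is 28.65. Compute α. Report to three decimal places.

Σσᵢ² = 1.04 + 1.44 + 1.30 + 1.10 + 2.86 + 2.89 = 10.63
α = (k/(k−1))·(1 − Σσᵢ²/Var(T)) = (6/5)·(1 − 10.63/28.65) = 0.755

α = 0.755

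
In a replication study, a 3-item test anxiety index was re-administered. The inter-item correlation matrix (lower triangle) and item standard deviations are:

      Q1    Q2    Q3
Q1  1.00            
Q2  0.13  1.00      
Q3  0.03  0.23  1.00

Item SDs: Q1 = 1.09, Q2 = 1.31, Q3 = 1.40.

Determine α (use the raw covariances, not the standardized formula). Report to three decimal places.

Σσ²ᵢ = 1.09² + 1.31² + 1.40² = 4.8642
Covariances σ_ij = r_ij · s_i · s_j:
  σ(Q1,Q2) = 0.13 × 1.09 × 1.31 = 0.1856
  σ(Q1,Q3) = 0.03 × 1.09 × 1.40 = 0.0458
  σ(Q2,Q3) = 0.23 × 1.31 × 1.40 = 0.4218
σ²_T = Σσ²ᵢ + 2·Σσ_ij = 4.8642 + 2 × 0.6532 = 6.1706
α = (3/2)·(1 − 4.8642/6.1706) = 0.318

α = 0.318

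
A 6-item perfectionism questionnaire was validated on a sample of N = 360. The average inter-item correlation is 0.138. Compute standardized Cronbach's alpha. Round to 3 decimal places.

Standardized α = k·r̄ / (1 + (k−1)·r̄) = 6 × 0.138 / (1 + 5 × 0.138)
  = 0.8280 / 1.6900 = 0.490

α = 0.490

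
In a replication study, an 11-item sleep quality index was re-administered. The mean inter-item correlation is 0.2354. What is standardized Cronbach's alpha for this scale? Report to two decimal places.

Standardized α = k·r̄ / (1 + (k−1)·r̄) = 11 × 0.2354 / (1 + 10 × 0.2354)
  = 2.5894 / 3.3540 = 0.77

standardized Cronbach's alpha = 0.77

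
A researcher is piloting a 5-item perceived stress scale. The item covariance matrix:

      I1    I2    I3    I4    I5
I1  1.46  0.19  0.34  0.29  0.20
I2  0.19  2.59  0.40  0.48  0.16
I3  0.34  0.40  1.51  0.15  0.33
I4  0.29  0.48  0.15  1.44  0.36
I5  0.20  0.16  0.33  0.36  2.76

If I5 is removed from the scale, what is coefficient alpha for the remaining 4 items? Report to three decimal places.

Remaining items: I1, I2, I3, I4 (k = 4).
sum of item variances = 1.46 + 2.59 + 1.51 + 1.44 = 7.00
σ²_T = 7.00 + 2 × 1.85 = 10.70
α (item deleted) = (4/3)·(1 − 7.00/10.70) = 0.461

coefficient alpha = 0.461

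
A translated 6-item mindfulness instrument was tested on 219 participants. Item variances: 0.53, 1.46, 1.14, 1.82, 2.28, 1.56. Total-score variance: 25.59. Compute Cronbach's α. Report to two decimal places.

Σσᵢ² = 0.53 + 1.46 + 1.14 + 1.82 + 2.28 + 1.56 = 8.79
α = (k/(k−1))·(1 − Σσᵢ²/σ²_total) = (6/5)·(1 − 8.79/25.59) = 0.79

Cronbach's α = 0.79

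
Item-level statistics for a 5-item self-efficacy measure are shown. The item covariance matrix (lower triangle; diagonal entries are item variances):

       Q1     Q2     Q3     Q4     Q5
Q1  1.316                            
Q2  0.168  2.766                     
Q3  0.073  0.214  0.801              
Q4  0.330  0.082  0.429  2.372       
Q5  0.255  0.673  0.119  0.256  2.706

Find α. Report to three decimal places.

sum of item variances = 1.316 + 2.766 + 0.801 + 2.372 + 2.706 = 9.961
Sum of off-diagonal covariances = 2.599
σ²_T = 9.961 + 2 × 2.599 = 15.159
α = (k/(k−1))·(1 − sum of item variances/σ²_T) = (5/4)·(1 − 9.961/15.159) = 0.429

α = 0.429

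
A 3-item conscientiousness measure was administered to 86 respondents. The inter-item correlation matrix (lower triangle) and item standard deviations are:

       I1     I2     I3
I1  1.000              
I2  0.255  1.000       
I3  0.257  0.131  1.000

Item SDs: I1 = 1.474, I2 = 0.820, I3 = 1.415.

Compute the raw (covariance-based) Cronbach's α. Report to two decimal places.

α = 0.44

Σσ²ᵢ = 1.474² + 0.820² + 1.415² = 4.8473
Covariances σ_ij = r_ij · s_i · s_j:
  σ(I1,I2) = 0.255 × 1.474 × 0.820 = 0.3082
  σ(I1,I3) = 0.257 × 1.474 × 1.415 = 0.5360
  σ(I2,I3) = 0.131 × 0.820 × 1.415 = 0.1520
σ²_T = Σσ²ᵢ + 2·Σσ_ij = 4.8473 + 2 × 0.9962 = 6.8397
α = (3/2)·(1 − 4.8473/6.8397) = 0.44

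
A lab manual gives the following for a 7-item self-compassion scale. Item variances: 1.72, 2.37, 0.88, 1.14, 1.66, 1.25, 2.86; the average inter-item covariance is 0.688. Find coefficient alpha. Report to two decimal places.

Σσᵢ² = 1.72 + 2.37 + 0.88 + 1.14 + 1.66 + 1.25 + 2.86 = 11.88
Sum of the 21 distinct covariances = 21 × 0.688 = 14.448
σ²_T = Σσᵢ² + 2·Σcov = 11.88 + 2 × 14.448 = 40.776
α = (7/6)·(1 − 11.88/40.776) = 0.83

coefficient alpha = 0.83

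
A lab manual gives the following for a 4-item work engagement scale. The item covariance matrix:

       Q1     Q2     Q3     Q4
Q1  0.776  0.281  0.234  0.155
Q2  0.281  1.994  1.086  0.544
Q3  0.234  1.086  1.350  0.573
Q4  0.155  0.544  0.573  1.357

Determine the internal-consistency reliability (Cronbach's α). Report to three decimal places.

Σσ²ᵢ = 0.776 + 1.994 + 1.350 + 1.357 = 5.477
Sum of off-diagonal covariances = 2.873
total variance = 5.477 + 2 × 2.873 = 11.223
α = (k/(k−1))·(1 − Σσ²ᵢ/total variance) = (4/3)·(1 − 5.477/11.223) = 0.683

α = 0.683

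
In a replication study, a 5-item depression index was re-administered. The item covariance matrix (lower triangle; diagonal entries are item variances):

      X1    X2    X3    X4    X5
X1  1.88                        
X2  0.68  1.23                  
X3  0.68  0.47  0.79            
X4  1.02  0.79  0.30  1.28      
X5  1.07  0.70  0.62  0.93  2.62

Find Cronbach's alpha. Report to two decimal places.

α = 0.81

Σσ²ᵢ = 1.88 + 1.23 + 0.79 + 1.28 + 2.62 = 7.80
Σ_{i<j} σ_ij = 7.26
σ²_T = 7.80 + 2 × 7.26 = 22.32
α = (k/(k−1))·(1 − Σσ²ᵢ/σ²_T) = (5/4)·(1 − 7.80/22.32) = 0.81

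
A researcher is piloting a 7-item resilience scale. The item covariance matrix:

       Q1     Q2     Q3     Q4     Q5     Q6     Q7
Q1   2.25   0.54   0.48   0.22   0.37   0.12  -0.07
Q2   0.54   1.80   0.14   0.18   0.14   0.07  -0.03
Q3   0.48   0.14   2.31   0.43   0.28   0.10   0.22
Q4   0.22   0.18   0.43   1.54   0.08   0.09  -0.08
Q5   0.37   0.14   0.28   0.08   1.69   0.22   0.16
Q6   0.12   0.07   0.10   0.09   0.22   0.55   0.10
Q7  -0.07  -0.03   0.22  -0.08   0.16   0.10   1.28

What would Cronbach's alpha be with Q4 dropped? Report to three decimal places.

Remaining items: Q1, Q2, Q3, Q5, Q6, Q7 (k = 6).
sum of item variances = 2.25 + 1.80 + 2.31 + 1.69 + 0.55 + 1.28 = 9.88
σ²_T = 9.88 + 2 × 2.84 = 15.56
α (item deleted) = (6/5)·(1 − 9.88/15.56) = 0.438

α = 0.438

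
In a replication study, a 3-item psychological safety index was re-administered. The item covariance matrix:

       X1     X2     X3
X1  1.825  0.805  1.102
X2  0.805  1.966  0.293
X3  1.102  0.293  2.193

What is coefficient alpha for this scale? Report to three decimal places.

α = 0.636

sum of item variances = 1.825 + 1.966 + 2.193 = 5.984
Sum of off-diagonal covariances = 2.200
Var(T) = 5.984 + 2 × 2.200 = 10.384
α = (k/(k−1))·(1 − sum of item variances/Var(T)) = (3/2)·(1 − 5.984/10.384) = 0.636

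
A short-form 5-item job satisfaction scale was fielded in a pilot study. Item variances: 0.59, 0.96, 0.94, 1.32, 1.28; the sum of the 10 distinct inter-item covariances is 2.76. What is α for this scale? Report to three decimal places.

Σσᵢ² = 0.59 + 0.96 + 0.94 + 1.32 + 1.28 = 5.09
Sum of distinct covariances = 2.76
σ²_T = Σσᵢ² + 2·Σcov = 5.09 + 2 × 2.76 = 10.61
α = (5/4)·(1 − 5.09/10.61) = 0.650

α = 0.650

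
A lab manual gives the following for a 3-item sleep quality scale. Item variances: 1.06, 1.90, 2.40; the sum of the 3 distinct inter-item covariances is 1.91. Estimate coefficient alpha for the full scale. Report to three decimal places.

Σσᵢ² = 1.06 + 1.90 + 2.40 = 5.36
Sum of distinct covariances = 1.91
Var(T) = Σσᵢ² + 2·Σcov = 5.36 + 2 × 1.91 = 9.18
α = (3/2)·(1 − 5.36/9.18) = 0.624

coefficient alpha = 0.624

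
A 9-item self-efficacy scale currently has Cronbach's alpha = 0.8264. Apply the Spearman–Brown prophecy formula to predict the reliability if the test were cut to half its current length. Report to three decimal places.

predicted reliability = 0.704

Length factor m = 1/2
α' = m·α / (1 − (1−m)·α)
   = 1/2 × 0.8264 / (1 − (1 − 1/2) × 0.8264)
   = 0.4132 / 0.5868 = 0.704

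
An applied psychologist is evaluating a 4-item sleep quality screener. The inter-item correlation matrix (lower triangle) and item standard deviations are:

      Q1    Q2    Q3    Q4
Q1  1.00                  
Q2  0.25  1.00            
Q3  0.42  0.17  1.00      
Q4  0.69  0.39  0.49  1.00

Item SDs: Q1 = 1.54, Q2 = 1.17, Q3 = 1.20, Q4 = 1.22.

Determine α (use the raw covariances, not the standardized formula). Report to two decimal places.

Σσ²ᵢ = 1.54² + 1.17² + 1.20² + 1.22² = 6.6689
Covariances σ_ij = r_ij · s_i · s_j:
  σ(Q1,Q2) = 0.25 × 1.54 × 1.17 = 0.4504
  σ(Q1,Q3) = 0.42 × 1.54 × 1.20 = 0.7762
  σ(Q1,Q4) = 0.69 × 1.54 × 1.22 = 1.2964
  σ(Q2,Q3) = 0.17 × 1.17 × 1.20 = 0.2387
  σ(Q2,Q4) = 0.39 × 1.17 × 1.22 = 0.5567
  σ(Q3,Q4) = 0.49 × 1.20 × 1.22 = 0.7174
σ²_T = Σσ²ᵢ + 2·Σσ_ij = 6.6689 + 2 × 4.0358 = 14.7405
α = (4/3)·(1 − 6.6689/14.7405) = 0.73

α = 0.73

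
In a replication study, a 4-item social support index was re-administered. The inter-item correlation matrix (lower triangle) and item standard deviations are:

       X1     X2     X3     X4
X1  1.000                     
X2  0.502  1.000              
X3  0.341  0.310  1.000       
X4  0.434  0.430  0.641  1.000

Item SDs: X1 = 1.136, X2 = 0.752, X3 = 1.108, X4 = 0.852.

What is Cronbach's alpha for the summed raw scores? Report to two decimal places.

Σσ²ᵢ = 1.136² + 0.752² + 1.108² + 0.852² = 3.8096
Covariances σ_ij = r_ij · s_i · s_j:
  σ(X1,X2) = 0.502 × 1.136 × 0.752 = 0.4288
  σ(X1,X3) = 0.341 × 1.136 × 1.108 = 0.4292
  σ(X1,X4) = 0.434 × 1.136 × 0.852 = 0.4201
  σ(X2,X3) = 0.310 × 0.752 × 1.108 = 0.2583
  σ(X2,X4) = 0.430 × 0.752 × 0.852 = 0.2755
  σ(X3,X4) = 0.641 × 1.108 × 0.852 = 0.6051
σ²_T = Σσ²ᵢ + 2·Σσ_ij = 3.8096 + 2 × 2.4170 = 8.6436
α = (4/3)·(1 − 3.8096/8.6436) = 0.75

α = 0.75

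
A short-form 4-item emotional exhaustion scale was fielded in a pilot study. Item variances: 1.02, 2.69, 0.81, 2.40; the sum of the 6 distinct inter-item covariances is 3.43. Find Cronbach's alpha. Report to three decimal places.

Cronbach's alpha = 0.664

ΣVar(i) = 1.02 + 2.69 + 0.81 + 2.40 = 6.92
Sum of distinct covariances = 3.43
σ²_total = ΣVar(i) + 2·Σcov = 6.92 + 2 × 3.43 = 13.78
α = (4/3)·(1 − 6.92/13.78) = 0.664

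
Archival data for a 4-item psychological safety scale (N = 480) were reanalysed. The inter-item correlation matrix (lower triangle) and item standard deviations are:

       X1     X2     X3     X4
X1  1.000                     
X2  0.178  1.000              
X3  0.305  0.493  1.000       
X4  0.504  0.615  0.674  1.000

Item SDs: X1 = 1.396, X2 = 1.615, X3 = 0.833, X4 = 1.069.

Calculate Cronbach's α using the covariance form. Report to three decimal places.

Σσ²ᵢ = 1.396² + 1.615² + 0.833² + 1.069² = 6.3937
Covariances σ_ij = r_ij · s_i · s_j:
  σ(X1,X2) = 0.178 × 1.396 × 1.615 = 0.4013
  σ(X1,X3) = 0.305 × 1.396 × 0.833 = 0.3547
  σ(X1,X4) = 0.504 × 1.396 × 1.069 = 0.7521
  σ(X2,X3) = 0.493 × 1.615 × 0.833 = 0.6632
  σ(X2,X4) = 0.615 × 1.615 × 1.069 = 1.0618
  σ(X3,X4) = 0.674 × 0.833 × 1.069 = 0.6002
σ²_T = Σσ²ᵢ + 2·Σσ_ij = 6.3937 + 2 × 3.8333 = 14.0603
α = (4/3)·(1 − 6.3937/14.0603) = 0.727

Cronbach's α = 0.727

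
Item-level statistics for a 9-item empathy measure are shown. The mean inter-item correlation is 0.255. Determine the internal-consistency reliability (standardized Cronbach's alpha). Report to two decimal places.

α = 0.75

Standardized α = k·r̄ / (1 + (k−1)·r̄) = 9 × 0.255 / (1 + 8 × 0.255)
  = 2.2950 / 3.0400 = 0.75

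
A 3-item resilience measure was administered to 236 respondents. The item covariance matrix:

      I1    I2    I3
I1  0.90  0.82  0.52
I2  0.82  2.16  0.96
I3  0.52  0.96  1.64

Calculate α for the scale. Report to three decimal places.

α = 0.742

Σσ²ᵢ = 0.90 + 2.16 + 1.64 = 4.70
Sum of the distinct covariances = 2.30
σ²_total = 4.70 + 2 × 2.30 = 9.30
α = (k/(k−1))·(1 − Σσ²ᵢ/σ²_total) = (3/2)·(1 − 4.70/9.30) = 0.742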